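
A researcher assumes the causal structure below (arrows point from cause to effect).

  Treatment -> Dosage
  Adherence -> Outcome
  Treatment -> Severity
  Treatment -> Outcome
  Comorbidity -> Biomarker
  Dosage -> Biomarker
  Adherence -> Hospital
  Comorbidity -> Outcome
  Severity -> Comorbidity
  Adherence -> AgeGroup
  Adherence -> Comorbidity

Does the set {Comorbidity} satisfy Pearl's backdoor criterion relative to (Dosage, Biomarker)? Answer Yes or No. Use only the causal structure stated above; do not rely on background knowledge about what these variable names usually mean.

Backdoor paths from Dosage to Biomarker (paths whose first edge points into Dosage):
  P1: Dosage <- Treatment -> Severity -> Comorbidity -> Biomarker
  P2: Dosage <- Treatment -> Outcome <- Adherence -> Comorbidity -> Biomarker
  P3: Dosage <- Treatment -> Outcome <- Comorbidity -> Biomarker
Condition 1 (no descendant of Dosage in the set): holds — descendants of Dosage are {Biomarker}; none are in {Comorbidity}.
Condition 2 (every backdoor path blocked by {Comorbidity}):
  P1: blocked at chain node Comorbidity ∈ conditioning set.
  P2: blocked at collider Outcome (neither it nor any descendant is in the conditioning set).
  P3: blocked at collider Outcome (neither it nor any descendant is in the conditioning set).
{Comorbidity} satisfies the backdoor criterion.

Yes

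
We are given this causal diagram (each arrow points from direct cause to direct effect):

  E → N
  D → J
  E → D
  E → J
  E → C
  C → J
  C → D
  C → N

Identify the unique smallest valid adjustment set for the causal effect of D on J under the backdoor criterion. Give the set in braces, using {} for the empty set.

{C, E}

Variables eligible for adjustment (non-descendants of D, excluding D and J): {C, E, N}.
Backdoor paths from D to J:
  P1: D <- E -> C -> J
  P2: D <- E -> N <- C -> J
  P3: D <- E -> J
  P4: D <- C <- E -> J
  P5: D <- C -> N <- E -> J
  P6: D <- C -> J
The empty set is not sufficient: P1 (D <- E -> C -> J) has no collider blocking it and no conditioned non-collider, so it is open.
Try {C, E}:
  P1: blocked at fork node E ∈ conditioning set.
  P2: blocked at fork node E ∈ conditioning set.
  P3: blocked at fork node E ∈ conditioning set.
  P4: blocked at chain node C ∈ conditioning set.
  P5: blocked at fork node C ∈ conditioning set.
  P6: blocked at fork node C ∈ conditioning set.
{C, E} contains no descendant of D and blocks every backdoor path.
Every element of {C, E} is needed (dropping C leaves P6 open; dropping E leaves P3 open), so no proper subset is valid.
Among all size-2 subsets of the eligible variables, only {C, E} blocks every backdoor path, so it is the unique smallest valid adjustment set.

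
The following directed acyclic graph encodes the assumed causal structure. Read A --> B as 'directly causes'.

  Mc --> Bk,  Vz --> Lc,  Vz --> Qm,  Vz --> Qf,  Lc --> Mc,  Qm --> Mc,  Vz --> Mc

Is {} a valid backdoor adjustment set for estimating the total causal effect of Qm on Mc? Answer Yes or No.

No

Backdoor paths from Qm to Mc (paths whose first edge points into Qm):
  P1: Qm <- Vz -> Lc -> Mc
  P2: Qm <- Vz -> Mc
Condition 1 (no descendant of Qm in the set): holds — descendants of Qm are {Bk, Mc}; none are in {}.
Condition 2 (every backdoor path blocked by {}):
  P1: open — no interior node is in the conditioning set.
  P2: open — no interior node is in the conditioning set.
{} does not satisfy the backdoor criterion.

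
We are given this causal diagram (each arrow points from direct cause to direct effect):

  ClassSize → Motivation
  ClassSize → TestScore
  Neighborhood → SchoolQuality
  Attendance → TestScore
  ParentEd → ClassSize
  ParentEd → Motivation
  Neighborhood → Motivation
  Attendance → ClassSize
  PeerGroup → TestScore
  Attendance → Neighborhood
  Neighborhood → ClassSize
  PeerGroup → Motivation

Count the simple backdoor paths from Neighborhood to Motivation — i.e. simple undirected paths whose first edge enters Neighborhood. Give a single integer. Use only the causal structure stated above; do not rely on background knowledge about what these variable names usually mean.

6

A backdoor path from Neighborhood to Motivation is any simple undirected path whose first edge points into Neighborhood (i.e. leaves Neighborhood via a parent).
Parents of Neighborhood: {Attendance}.
Enumerating:
  P1: Neighborhood <- Attendance -> ClassSize <- ParentEd -> Motivation
  P2: Neighborhood <- Attendance -> ClassSize -> TestScore <- PeerGroup -> Motivation
  P3: Neighborhood <- Attendance -> ClassSize -> Motivation
  P4: Neighborhood <- Attendance -> TestScore <- PeerGroup -> Motivation
  P5: Neighborhood <- Attendance -> TestScore <- ClassSize <- ParentEd -> Motivation
  P6: Neighborhood <- Attendance -> TestScore <- ClassSize -> Motivation
That exhausts the simple backdoor paths. Count: 6.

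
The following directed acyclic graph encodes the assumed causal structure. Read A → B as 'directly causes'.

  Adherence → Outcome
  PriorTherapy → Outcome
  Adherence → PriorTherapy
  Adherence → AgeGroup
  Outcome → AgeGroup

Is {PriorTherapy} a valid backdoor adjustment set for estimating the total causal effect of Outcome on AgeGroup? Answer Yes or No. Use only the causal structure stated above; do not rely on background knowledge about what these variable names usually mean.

Backdoor paths from Outcome to AgeGroup (paths whose first edge points into Outcome):
  P1: Outcome <- Adherence -> AgeGroup
  P2: Outcome <- PriorTherapy <- Adherence -> AgeGroup
Condition 1 (no descendant of Outcome in the set): holds — descendants of Outcome are {AgeGroup}; none are in {PriorTherapy}.
Condition 2 (every backdoor path blocked by {PriorTherapy}):
  P1: open — no interior node is in the conditioning set.
  P2: blocked at chain node PriorTherapy ∈ conditioning set.
{PriorTherapy} does not satisfy the backdoor criterion.

No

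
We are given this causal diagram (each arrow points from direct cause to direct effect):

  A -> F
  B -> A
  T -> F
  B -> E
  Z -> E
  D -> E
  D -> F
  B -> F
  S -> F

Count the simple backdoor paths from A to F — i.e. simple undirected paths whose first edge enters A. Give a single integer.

2

A backdoor path from A to F is any simple undirected path whose first edge points into A (i.e. leaves A via a parent).
Parents of A: {B}.
Enumerating:
  P1: A <- B -> F
  P2: A <- B -> E <- D -> F
That exhausts the simple backdoor paths. Count: 2.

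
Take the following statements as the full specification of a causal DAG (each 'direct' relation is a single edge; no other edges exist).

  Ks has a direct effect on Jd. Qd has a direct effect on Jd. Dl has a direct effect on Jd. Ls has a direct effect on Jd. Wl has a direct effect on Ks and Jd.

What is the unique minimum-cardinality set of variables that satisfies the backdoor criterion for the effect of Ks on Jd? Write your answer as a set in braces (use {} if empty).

{Wl}

Variables eligible for adjustment (non-descendants of Ks, excluding Ks and Jd): {Dl, Ls, Qd, Wl}.
Backdoor paths from Ks to Jd:
  P1: Ks <- Wl -> Jd
The empty set is not sufficient: P1 (Ks <- Wl -> Jd) has no collider blocking it and no conditioned non-collider, so it is open.
Try {Wl}:
  P1: blocked at fork node Wl ∈ conditioning set.
{Wl} contains no descendant of Ks and blocks every backdoor path.
No other singleton works — e.g. {Dl} leaves P1 open — so {Wl} is the unique smallest valid adjustment set.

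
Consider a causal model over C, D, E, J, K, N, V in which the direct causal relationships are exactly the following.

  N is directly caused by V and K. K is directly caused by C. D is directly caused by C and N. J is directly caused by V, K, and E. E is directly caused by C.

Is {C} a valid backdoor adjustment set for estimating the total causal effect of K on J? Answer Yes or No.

Yes

Backdoor paths from K to J (paths whose first edge points into K):
  P1: K <- C -> E -> J
  P2: K <- C -> D <- N <- V -> J
Condition 1 (no descendant of K in the set): holds — descendants of K are {D, J, N}; none are in {C}.
Condition 2 (every backdoor path blocked by {C}):
  P1: blocked at fork node C ∈ conditioning set.
  P2: blocked at fork node C ∈ conditioning set.
{C} satisfies the backdoor criterion.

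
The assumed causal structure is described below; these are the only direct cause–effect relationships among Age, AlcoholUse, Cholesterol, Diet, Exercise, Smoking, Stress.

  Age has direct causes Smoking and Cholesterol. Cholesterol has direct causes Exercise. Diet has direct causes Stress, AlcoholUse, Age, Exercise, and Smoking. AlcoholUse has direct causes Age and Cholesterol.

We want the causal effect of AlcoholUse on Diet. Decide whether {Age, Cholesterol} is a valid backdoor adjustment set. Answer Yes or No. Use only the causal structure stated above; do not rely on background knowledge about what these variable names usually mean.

Backdoor paths from AlcoholUse to Diet (paths whose first edge points into AlcoholUse):
  P1: AlcoholUse <- Cholesterol <- Exercise -> Diet
  P2: AlcoholUse <- Cholesterol -> Age <- Smoking -> Diet
  P3: AlcoholUse <- Cholesterol -> Age -> Diet
  P4: AlcoholUse <- Age <- Cholesterol <- Exercise -> Diet
  P5: AlcoholUse <- Age <- Smoking -> Diet
  P6: AlcoholUse <- Age -> Diet
Condition 1 (no descendant of AlcoholUse in the set): holds — descendants of AlcoholUse are {Diet}; none are in {Age, Cholesterol}.
Condition 2 (every backdoor path blocked by {Age, Cholesterol}):
  P1: blocked at chain node Cholesterol ∈ conditioning set.
  P2: blocked at fork node Cholesterol ∈ conditioning set.
  P3: blocked at fork node Cholesterol ∈ conditioning set.
  P4: blocked at chain node Age ∈ conditioning set.
  P5: blocked at chain node Age ∈ conditioning set.
  P6: blocked at fork node Age ∈ conditioning set.
{Age, Cholesterol} satisfies the backdoor criterion.

Yes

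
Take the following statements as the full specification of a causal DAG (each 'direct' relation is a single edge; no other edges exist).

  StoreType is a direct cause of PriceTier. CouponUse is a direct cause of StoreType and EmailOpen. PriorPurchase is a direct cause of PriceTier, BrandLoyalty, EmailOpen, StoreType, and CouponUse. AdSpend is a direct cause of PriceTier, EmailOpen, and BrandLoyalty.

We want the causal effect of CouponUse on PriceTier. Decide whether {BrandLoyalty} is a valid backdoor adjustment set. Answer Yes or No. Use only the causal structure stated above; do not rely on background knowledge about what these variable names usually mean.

Backdoor paths from CouponUse to PriceTier (paths whose first edge points into CouponUse):
  P1: CouponUse <- PriorPurchase -> EmailOpen <- AdSpend -> PriceTier
  P2: CouponUse <- PriorPurchase -> BrandLoyalty <- AdSpend -> PriceTier
  P3: CouponUse <- PriorPurchase -> StoreType -> PriceTier
  P4: CouponUse <- PriorPurchase -> PriceTier
Condition 1 (no descendant of CouponUse in the set): holds — descendants of CouponUse are {EmailOpen, PriceTier, StoreType}; none are in {BrandLoyalty}.
Condition 2 (every backdoor path blocked by {BrandLoyalty}):
  P1: blocked at collider EmailOpen (neither it nor any descendant is in the conditioning set).
  P2: open — collider(s) BrandLoyalty are conditioned on (or have a conditioned descendant) and no non-collider on the path is in the set.
  P3: open — no interior node is in the conditioning set.
  P4: open — no interior node is in the conditioning set.
{BrandLoyalty} does not satisfy the backdoor criterion.

No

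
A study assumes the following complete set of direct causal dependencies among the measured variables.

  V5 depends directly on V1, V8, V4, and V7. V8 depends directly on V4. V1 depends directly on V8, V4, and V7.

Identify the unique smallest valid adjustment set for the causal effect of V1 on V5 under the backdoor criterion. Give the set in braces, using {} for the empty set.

Variables eligible for adjustment (non-descendants of V1, excluding V1 and V5): {V4, V7, V8}.
Backdoor paths from V1 to V5:
  P1: V1 <- V4 -> V8 -> V5
  P2: V1 <- V4 -> V5
  P3: V1 <- V8 <- V4 -> V5
  P4: V1 <- V8 -> V5
  P5: V1 <- V7 -> V5
The empty set is not sufficient: P1 (V1 <- V4 -> V8 -> V5) has no collider blocking it and no conditioned non-collider, so it is open.
Try {V4, V7, V8}:
  P1: blocked at fork node V4 ∈ conditioning set.
  P2: blocked at fork node V4 ∈ conditioning set.
  P3: blocked at chain node V8 ∈ conditioning set.
  P4: blocked at fork node V8 ∈ conditioning set.
  P5: blocked at fork node V7 ∈ conditioning set.
{V4, V7, V8} contains no descendant of V1 and blocks every backdoor path.
Every element of {V4, V7, V8} is needed (dropping V4 leaves P2 open; dropping V7 leaves P5 open; dropping V8 leaves P4 open), so no proper subset is valid.
Among all size-3 subsets of the eligible variables, only {V4, V7, V8} blocks every backdoor path, so it is the unique smallest valid adjustment set.

{V4, V7, V8}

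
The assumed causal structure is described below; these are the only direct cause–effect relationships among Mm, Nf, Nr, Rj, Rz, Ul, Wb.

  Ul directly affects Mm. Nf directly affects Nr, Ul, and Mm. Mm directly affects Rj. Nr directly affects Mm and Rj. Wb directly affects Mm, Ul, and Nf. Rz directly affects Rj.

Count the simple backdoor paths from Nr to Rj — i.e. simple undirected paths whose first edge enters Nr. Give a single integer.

5

A backdoor path from Nr to Rj is any simple undirected path whose first edge points into Nr (i.e. leaves Nr via a parent).
Parents of Nr: {Nf}.
Enumerating:
  P1: Nr <- Nf <- Wb -> Ul -> Mm -> Rj
  P2: Nr <- Nf <- Wb -> Mm -> Rj
  P3: Nr <- Nf -> Ul <- Wb -> Mm -> Rj
  P4: Nr <- Nf -> Ul -> Mm -> Rj
  P5: Nr <- Nf -> Mm -> Rj
That exhausts the simple backdoor paths. Count: 5.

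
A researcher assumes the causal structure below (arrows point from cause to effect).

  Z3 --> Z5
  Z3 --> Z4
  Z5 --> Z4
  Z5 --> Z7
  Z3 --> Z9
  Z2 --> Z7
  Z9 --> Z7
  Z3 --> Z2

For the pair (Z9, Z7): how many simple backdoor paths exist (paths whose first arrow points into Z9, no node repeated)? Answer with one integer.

3

A backdoor path from Z9 to Z7 is any simple undirected path whose first edge points into Z9 (i.e. leaves Z9 via a parent).
Parents of Z9: {Z3}.
Enumerating:
  P1: Z9 <- Z3 -> Z5 -> Z7
  P2: Z9 <- Z3 -> Z2 -> Z7
  P3: Z9 <- Z3 -> Z4 <- Z5 -> Z7
That exhausts the simple backdoor paths. Count: 3.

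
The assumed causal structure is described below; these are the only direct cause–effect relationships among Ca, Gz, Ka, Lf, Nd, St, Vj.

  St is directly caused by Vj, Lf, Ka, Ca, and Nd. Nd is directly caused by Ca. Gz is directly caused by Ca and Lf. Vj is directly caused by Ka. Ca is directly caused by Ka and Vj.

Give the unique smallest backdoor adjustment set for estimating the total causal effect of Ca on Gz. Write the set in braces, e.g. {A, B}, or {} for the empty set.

{}

Variables eligible for adjustment (non-descendants of Ca, excluding Ca and Gz): {Ka, Lf, Vj}.
Backdoor paths from Ca to Gz:
  P1: Ca <- Ka -> Vj -> St <- Lf -> Gz
  P2: Ca <- Ka -> St <- Lf -> Gz
  P3: Ca <- Vj <- Ka -> St <- Lf -> Gz
  P4: Ca <- Vj -> St <- Lf -> Gz
Each backdoor path contains an unconditioned collider, so every path is already blocked with the empty conditioning set:
  P1: blocked at collider St (neither it nor any descendant is in the conditioning set).
  P2: blocked at collider St (neither it nor any descendant is in the conditioning set).
  P3: blocked at collider St (neither it nor any descendant is in the conditioning set).
  P4: blocked at collider St (neither it nor any descendant is in the conditioning set).
The empty set is therefore the unique smallest valid set.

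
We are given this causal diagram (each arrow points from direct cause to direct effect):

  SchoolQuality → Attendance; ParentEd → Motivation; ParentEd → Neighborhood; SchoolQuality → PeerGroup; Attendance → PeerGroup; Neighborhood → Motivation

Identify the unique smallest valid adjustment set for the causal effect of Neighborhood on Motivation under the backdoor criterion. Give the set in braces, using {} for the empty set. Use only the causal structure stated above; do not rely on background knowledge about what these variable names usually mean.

{ParentEd}

Variables eligible for adjustment (non-descendants of Neighborhood, excluding Neighborhood and Motivation): {Attendance, ParentEd, PeerGroup, SchoolQuality}.
Backdoor paths from Neighborhood to Motivation:
  P1: Neighborhood <- ParentEd -> Motivation
The empty set is not sufficient: P1 (Neighborhood <- ParentEd -> Motivation) has no collider blocking it and no conditioned non-collider, so it is open.
Try {ParentEd}:
  P1: blocked at fork node ParentEd ∈ conditioning set.
{ParentEd} contains no descendant of Neighborhood and blocks every backdoor path.
No other singleton works — e.g. {SchoolQuality} leaves P1 open — so {ParentEd} is the unique smallest valid adjustment set.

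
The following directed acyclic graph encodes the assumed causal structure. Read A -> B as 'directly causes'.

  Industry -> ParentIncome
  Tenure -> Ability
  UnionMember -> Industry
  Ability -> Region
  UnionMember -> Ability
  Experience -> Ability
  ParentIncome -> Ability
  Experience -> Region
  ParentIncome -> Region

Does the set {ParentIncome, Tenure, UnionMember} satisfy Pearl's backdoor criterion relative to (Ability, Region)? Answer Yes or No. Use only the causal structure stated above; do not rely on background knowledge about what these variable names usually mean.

No

Backdoor paths from Ability to Region (paths whose first edge points into Ability):
  P1: Ability <- Experience -> Region
  P2: Ability <- UnionMember -> Industry -> ParentIncome -> Region
  P3: Ability <- ParentIncome -> Region
Condition 1 (no descendant of Ability in the set): holds — descendants of Ability are {Region}; none are in {ParentIncome, Tenure, UnionMember}.
Condition 2 (every backdoor path blocked by {ParentIncome, Tenure, UnionMember}):
  P1: open — no interior node is in the conditioning set.
  P2: blocked at fork node UnionMember ∈ conditioning set.
  P3: blocked at fork node ParentIncome ∈ conditioning set.
{ParentIncome, Tenure, UnionMember} does not satisfy the backdoor criterion.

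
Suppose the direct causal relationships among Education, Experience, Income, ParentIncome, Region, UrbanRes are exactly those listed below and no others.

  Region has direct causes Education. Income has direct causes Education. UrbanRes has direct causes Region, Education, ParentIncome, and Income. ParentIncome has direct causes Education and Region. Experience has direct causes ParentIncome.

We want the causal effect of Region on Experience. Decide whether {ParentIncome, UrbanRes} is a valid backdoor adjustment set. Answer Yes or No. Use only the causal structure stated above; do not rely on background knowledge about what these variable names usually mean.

No

Backdoor paths from Region to Experience (paths whose first edge points into Region):
  P1: Region <- Education -> Income -> UrbanRes <- ParentIncome -> Experience
  P2: Region <- Education -> ParentIncome -> Experience
  P3: Region <- Education -> UrbanRes <- ParentIncome -> Experience
Condition 1 (no descendant of Region in the set): FAILS — ParentIncome and UrbanRes are descendants of Region.
Condition 2 (every backdoor path blocked by {ParentIncome, UrbanRes}):
  P1: blocked at fork node ParentIncome ∈ conditioning set.
  P2: blocked at chain node ParentIncome ∈ conditioning set.
  P3: blocked at fork node ParentIncome ∈ conditioning set.
{ParentIncome, UrbanRes} does not satisfy the backdoor criterion.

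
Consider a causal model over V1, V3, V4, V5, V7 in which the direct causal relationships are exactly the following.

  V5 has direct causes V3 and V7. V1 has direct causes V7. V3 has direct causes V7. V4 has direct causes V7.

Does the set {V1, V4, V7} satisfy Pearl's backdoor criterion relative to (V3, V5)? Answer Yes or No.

Yes

Backdoor paths from V3 to V5 (paths whose first edge points into V3):
  P1: V3 <- V7 -> V5
Condition 1 (no descendant of V3 in the set): holds — descendants of V3 are {V5}; none are in {V1, V4, V7}.
Condition 2 (every backdoor path blocked by {V1, V4, V7}):
  P1: blocked at fork node V7 ∈ conditioning set.
{V1, V4, V7} satisfies the backdoor criterion.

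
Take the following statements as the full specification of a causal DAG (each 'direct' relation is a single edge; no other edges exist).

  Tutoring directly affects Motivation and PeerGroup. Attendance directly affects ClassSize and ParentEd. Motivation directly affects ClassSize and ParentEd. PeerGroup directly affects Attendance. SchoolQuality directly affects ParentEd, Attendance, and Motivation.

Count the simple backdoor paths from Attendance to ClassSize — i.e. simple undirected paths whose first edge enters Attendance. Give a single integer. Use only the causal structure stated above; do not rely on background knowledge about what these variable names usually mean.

3

A backdoor path from Attendance to ClassSize is any simple undirected path whose first edge points into Attendance (i.e. leaves Attendance via a parent).
Parents of Attendance: {PeerGroup, SchoolQuality}.
Enumerating:
  P1: Attendance <- SchoolQuality -> Motivation -> ClassSize
  P2: Attendance <- SchoolQuality -> ParentEd <- Motivation -> ClassSize
  P3: Attendance <- PeerGroup <- Tutoring -> Motivation -> ClassSize
That exhausts the simple backdoor paths. Count: 3.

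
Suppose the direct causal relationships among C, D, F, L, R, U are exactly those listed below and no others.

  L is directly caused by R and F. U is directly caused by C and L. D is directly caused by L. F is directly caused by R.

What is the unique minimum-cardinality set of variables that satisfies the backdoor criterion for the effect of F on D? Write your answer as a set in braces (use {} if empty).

{R}

Variables eligible for adjustment (non-descendants of F, excluding F and D): {C, R}.
Backdoor paths from F to D:
  P1: F <- R -> L -> D
The empty set is not sufficient: P1 (F <- R -> L -> D) has no collider blocking it and no conditioned non-collider, so it is open.
Try {R}:
  P1: blocked at fork node R ∈ conditioning set.
{R} contains no descendant of F and blocks every backdoor path.
No other singleton works — e.g. {C} leaves P1 open — so {R} is the unique smallest valid adjustment set.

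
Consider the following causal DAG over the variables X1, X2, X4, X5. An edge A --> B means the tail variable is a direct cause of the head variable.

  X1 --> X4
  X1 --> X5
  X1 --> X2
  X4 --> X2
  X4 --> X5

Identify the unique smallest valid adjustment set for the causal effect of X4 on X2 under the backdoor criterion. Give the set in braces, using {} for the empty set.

Variables eligible for adjustment (non-descendants of X4, excluding X4 and X2): {X1}.
Backdoor paths from X4 to X2:
  P1: X4 <- X1 -> X2
The empty set is not sufficient: P1 (X4 <- X1 -> X2) has no collider blocking it and no conditioned non-collider, so it is open.
Try {X1}:
  P1: blocked at fork node X1 ∈ conditioning set.
{X1} contains no descendant of X4 and blocks every backdoor path.
{X1} is the unique smallest valid adjustment set.

{X1}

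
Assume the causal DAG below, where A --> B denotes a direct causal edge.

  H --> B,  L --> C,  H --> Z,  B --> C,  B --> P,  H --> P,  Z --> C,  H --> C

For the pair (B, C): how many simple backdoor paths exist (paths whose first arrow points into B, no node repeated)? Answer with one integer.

2

A backdoor path from B to C is any simple undirected path whose first edge points into B (i.e. leaves B via a parent).
Parents of B: {H}.
Enumerating:
  P1: B <- H -> Z -> C
  P2: B <- H -> C
That exhausts the simple backdoor paths. Count: 2.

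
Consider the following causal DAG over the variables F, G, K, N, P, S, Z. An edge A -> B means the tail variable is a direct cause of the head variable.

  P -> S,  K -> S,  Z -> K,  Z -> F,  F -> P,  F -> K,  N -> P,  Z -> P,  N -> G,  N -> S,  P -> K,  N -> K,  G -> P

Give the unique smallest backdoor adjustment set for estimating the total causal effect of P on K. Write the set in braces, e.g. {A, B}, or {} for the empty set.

{F, N, Z}

Variables eligible for adjustment (non-descendants of P, excluding P and K): {F, G, N, Z}.
Backdoor paths from P to K:
  P1: P <- Z -> F -> K
  P2: P <- Z -> K
  P3: P <- N -> K
  P4: P <- N -> S <- K
  P5: P <- G <- N -> K
  P6: P <- G <- N -> S <- K
  P7: P <- F <- Z -> K
  P8: P <- F -> K
The empty set is not sufficient: P1 (P <- Z -> F -> K) has no collider blocking it and no conditioned non-collider, so it is open.
Try {F, N, Z}:
  P1: blocked at fork node Z ∈ conditioning set.
  P2: blocked at fork node Z ∈ conditioning set.
  P3: blocked at fork node N ∈ conditioning set.
  P4: blocked at fork node N ∈ conditioning set.
  P5: blocked at fork node N ∈ conditioning set.
  P6: blocked at fork node N ∈ conditioning set.
  P7: blocked at chain node F ∈ conditioning set.
  P8: blocked at fork node F ∈ conditioning set.
{F, N, Z} contains no descendant of P and blocks every backdoor path.
Every element of {F, N, Z} is needed (dropping F leaves P8 open; dropping N leaves P3 open; dropping Z leaves P2 open), so no proper subset is valid.
Among all size-3 subsets of the eligible variables, only {F, N, Z} blocks every backdoor path, so it is the unique smallest valid adjustment set.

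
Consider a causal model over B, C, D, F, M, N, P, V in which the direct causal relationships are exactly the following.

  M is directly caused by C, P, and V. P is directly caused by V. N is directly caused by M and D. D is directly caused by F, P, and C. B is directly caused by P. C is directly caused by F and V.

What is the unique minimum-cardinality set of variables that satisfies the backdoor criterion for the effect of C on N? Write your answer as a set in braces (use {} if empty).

{F, V}

Variables eligible for adjustment (non-descendants of C, excluding C and N): {B, F, P, V}.
Backdoor paths from C to N:
  P1: C <- F -> D <- P <- V -> M -> N
  P2: C <- F -> D <- P -> M -> N
  P3: C <- F -> D -> N
  P4: C <- V -> P -> M -> N
  P5: C <- V -> P -> D -> N
  P6: C <- V -> M <- P -> D -> N
  P7: C <- V -> M -> N
The empty set is not sufficient: P3 (C <- F -> D -> N) has no collider blocking it and no conditioned non-collider, so it is open.
Try {F, V}:
  P1: blocked at fork node F ∈ conditioning set.
  P2: blocked at fork node F ∈ conditioning set.
  P3: blocked at fork node F ∈ conditioning set.
  P4: blocked at fork node V ∈ conditioning set.
  P5: blocked at fork node V ∈ conditioning set.
  P6: blocked at fork node V ∈ conditioning set.
  P7: blocked at fork node V ∈ conditioning set.
{F, V} contains no descendant of C and blocks every backdoor path.
Every element of {F, V} is needed (dropping F leaves P3 open; dropping V leaves P4 open), so no proper subset is valid.
Among all size-2 subsets of the eligible variables, only {F, V} blocks every backdoor path, so it is the unique smallest valid adjustment set.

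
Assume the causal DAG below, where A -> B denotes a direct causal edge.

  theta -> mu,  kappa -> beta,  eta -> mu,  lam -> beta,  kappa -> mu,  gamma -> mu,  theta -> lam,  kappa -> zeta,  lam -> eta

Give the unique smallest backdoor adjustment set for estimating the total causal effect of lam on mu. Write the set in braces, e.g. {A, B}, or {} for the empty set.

Variables eligible for adjustment (non-descendants of lam, excluding lam and mu): {gamma, kappa, theta, zeta}.
Backdoor paths from lam to mu:
  P1: lam <- theta -> mu
The empty set is not sufficient: P1 (lam <- theta -> mu) has no collider blocking it and no conditioned non-collider, so it is open.
Try {theta}:
  P1: blocked at fork node theta ∈ conditioning set.
{theta} contains no descendant of lam and blocks every backdoor path.
No other singleton works — e.g. {kappa} leaves P1 open — so {theta} is the unique smallest valid adjustment set.

{theta}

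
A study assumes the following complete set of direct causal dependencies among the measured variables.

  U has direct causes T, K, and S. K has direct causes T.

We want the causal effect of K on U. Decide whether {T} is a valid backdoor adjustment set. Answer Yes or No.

Backdoor paths from K to U (paths whose first edge points into K):
  P1: K <- T -> U
Condition 1 (no descendant of K in the set): holds — descendants of K are {U}; none are in {T}.
Condition 2 (every backdoor path blocked by {T}):
  P1: blocked at fork node T ∈ conditioning set.
{T} satisfies the backdoor criterion.

Yes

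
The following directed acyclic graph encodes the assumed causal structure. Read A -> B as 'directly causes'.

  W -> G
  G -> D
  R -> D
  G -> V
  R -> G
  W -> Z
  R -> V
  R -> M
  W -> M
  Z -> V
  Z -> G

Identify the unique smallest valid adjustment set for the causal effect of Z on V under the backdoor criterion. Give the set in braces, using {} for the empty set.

{W}

Variables eligible for adjustment (non-descendants of Z, excluding Z and V): {M, R, W}.
Backdoor paths from Z to V:
  P1: Z <- W -> M <- R -> G -> V
  P2: Z <- W -> M <- R -> V
  P3: Z <- W -> M <- R -> D <- G -> V
  P4: Z <- W -> G <- R -> V
  P5: Z <- W -> G -> V
  P6: Z <- W -> G -> D <- R -> V
The empty set is not sufficient: P5 (Z <- W -> G -> V) has no collider blocking it and no conditioned non-collider, so it is open.
Try {W}:
  P1: blocked at fork node W ∈ conditioning set.
  P2: blocked at fork node W ∈ conditioning set.
  P3: blocked at fork node W ∈ conditioning set.
  P4: blocked at fork node W ∈ conditioning set.
  P5: blocked at fork node W ∈ conditioning set.
  P6: blocked at fork node W ∈ conditioning set.
{W} contains no descendant of Z and blocks every backdoor path.
No other singleton works — e.g. {R} leaves P5 open — so {W} is the unique smallest valid adjustment set.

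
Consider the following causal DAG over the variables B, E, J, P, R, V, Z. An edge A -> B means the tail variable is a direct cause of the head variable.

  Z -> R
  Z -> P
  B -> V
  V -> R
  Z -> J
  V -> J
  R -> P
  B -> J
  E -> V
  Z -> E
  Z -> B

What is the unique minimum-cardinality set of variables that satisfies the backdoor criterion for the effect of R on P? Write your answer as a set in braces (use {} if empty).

Variables eligible for adjustment (non-descendants of R, excluding R and P): {B, E, J, V, Z}.
Backdoor paths from R to P:
  P1: R <- Z -> P
  P2: R <- V <- E <- Z -> P
  P3: R <- V <- B <- Z -> P
  P4: R <- V <- B -> J <- Z -> P
  P5: R <- V -> J <- Z -> P
  P6: R <- V -> J <- B <- Z -> P
The empty set is not sufficient: P1 (R <- Z -> P) has no collider blocking it and no conditioned non-collider, so it is open.
Try {Z}:
  P1: blocked at fork node Z ∈ conditioning set.
  P2: blocked at fork node Z ∈ conditioning set.
  P3: blocked at fork node Z ∈ conditioning set.
  P4: blocked at collider J (neither it nor any descendant is in the conditioning set).
  P5: blocked at collider J (neither it nor any descendant is in the conditioning set).
  P6: blocked at collider J (neither it nor any descendant is in the conditioning set).
{Z} contains no descendant of R and blocks every backdoor path.
No other singleton works — e.g. {E} leaves P1 open — so {Z} is the unique smallest valid adjustment set.

{Z}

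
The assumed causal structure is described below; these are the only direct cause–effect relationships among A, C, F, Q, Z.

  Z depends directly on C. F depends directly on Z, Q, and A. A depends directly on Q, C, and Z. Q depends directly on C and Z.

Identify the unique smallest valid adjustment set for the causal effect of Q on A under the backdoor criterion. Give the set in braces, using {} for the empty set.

{C, Z}

Variables eligible for adjustment (non-descendants of Q, excluding Q and A): {C, Z}.
Backdoor paths from Q to A:
  P1: Q <- C -> Z -> A
  P2: Q <- C -> Z -> F <- A
  P3: Q <- C -> A
  P4: Q <- Z <- C -> A
  P5: Q <- Z -> A
  P6: Q <- Z -> F <- A
The empty set is not sufficient: P1 (Q <- C -> Z -> A) has no collider blocking it and no conditioned non-collider, so it is open.
Try {C, Z}:
  P1: blocked at fork node C ∈ conditioning set.
  P2: blocked at fork node C ∈ conditioning set.
  P3: blocked at fork node C ∈ conditioning set.
  P4: blocked at chain node Z ∈ conditioning set.
  P5: blocked at fork node Z ∈ conditioning set.
  P6: blocked at fork node Z ∈ conditioning set.
{C, Z} contains no descendant of Q and blocks every backdoor path.
Every element of {C, Z} is needed (dropping C leaves P3 open; dropping Z leaves P5 open), so no proper subset is valid.
Among all size-2 subsets of the eligible variables, only {C, Z} blocks every backdoor path, so it is the unique smallest valid adjustment set.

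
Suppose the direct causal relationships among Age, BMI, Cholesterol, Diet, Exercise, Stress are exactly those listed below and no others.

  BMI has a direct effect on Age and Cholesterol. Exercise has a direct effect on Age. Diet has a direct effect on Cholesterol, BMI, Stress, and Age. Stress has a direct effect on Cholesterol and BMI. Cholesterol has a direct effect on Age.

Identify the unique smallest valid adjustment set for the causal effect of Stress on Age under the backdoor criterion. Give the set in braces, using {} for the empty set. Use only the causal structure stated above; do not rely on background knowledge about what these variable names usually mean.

Variables eligible for adjustment (non-descendants of Stress, excluding Stress and Age): {Diet, Exercise}.
Backdoor paths from Stress to Age:
  P1: Stress <- Diet -> BMI -> Cholesterol -> Age
  P2: Stress <- Diet -> BMI -> Age
  P3: Stress <- Diet -> Cholesterol <- BMI -> Age
  P4: Stress <- Diet -> Cholesterol -> Age
  P5: Stress <- Diet -> Age
The empty set is not sufficient: P1 (Stress <- Diet -> BMI -> Cholesterol -> Age) has no collider blocking it and no conditioned non-collider, so it is open.
Try {Diet}:
  P1: blocked at fork node Diet ∈ conditioning set.
  P2: blocked at fork node Diet ∈ conditioning set.
  P3: blocked at fork node Diet ∈ conditioning set.
  P4: blocked at fork node Diet ∈ conditioning set.
  P5: blocked at fork node Diet ∈ conditioning set.
{Diet} contains no descendant of Stress and blocks every backdoor path.
No other singleton works — e.g. {Exercise} leaves P1 open — so {Diet} is the unique smallest valid adjustment set.

{Diet}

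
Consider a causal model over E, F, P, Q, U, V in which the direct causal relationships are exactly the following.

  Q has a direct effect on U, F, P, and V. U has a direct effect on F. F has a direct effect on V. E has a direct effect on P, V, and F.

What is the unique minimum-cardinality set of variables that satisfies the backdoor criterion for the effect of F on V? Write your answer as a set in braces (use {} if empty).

Variables eligible for adjustment (non-descendants of F, excluding F and V): {E, P, Q, U}.
Backdoor paths from F to V:
  P1: F <- Q -> P <- E -> V
  P2: F <- Q -> V
  P3: F <- E -> P <- Q -> V
  P4: F <- E -> V
  P5: F <- U <- Q -> P <- E -> V
  P6: F <- U <- Q -> V
The empty set is not sufficient: P2 (F <- Q -> V) has no collider blocking it and no conditioned non-collider, so it is open.
Try {E, Q}:
  P1: blocked at fork node Q ∈ conditioning set.
  P2: blocked at fork node Q ∈ conditioning set.
  P3: blocked at fork node E ∈ conditioning set.
  P4: blocked at fork node E ∈ conditioning set.
  P5: blocked at fork node Q ∈ conditioning set.
  P6: blocked at fork node Q ∈ conditioning set.
{E, Q} contains no descendant of F and blocks every backdoor path.
Every element of {E, Q} is needed (dropping E leaves P4 open; dropping Q leaves P2 open), so no proper subset is valid.
Among all size-2 subsets of the eligible variables, only {E, Q} blocks every backdoor path, so it is the unique smallest valid adjustment set.

{E, Q}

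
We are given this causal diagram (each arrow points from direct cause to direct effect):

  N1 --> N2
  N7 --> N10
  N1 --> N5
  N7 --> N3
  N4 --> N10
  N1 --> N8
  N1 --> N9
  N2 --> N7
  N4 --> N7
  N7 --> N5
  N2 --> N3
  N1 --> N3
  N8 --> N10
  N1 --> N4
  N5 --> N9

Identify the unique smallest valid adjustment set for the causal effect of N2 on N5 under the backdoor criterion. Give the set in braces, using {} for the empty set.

{N1}

Variables eligible for adjustment (non-descendants of N2, excluding N2 and N5): {N1, N4, N8}.
Backdoor paths from N2 to N5:
  P1: N2 <- N1 -> N4 -> N7 -> N5
  P2: N2 <- N1 -> N4 -> N10 <- N7 -> N5
  P3: N2 <- N1 -> N8 -> N10 <- N4 -> N7 -> N5
  P4: N2 <- N1 -> N8 -> N10 <- N7 -> N5
  P5: N2 <- N1 -> N5
  P6: N2 <- N1 -> N9 <- N5
  P7: N2 <- N1 -> N3 <- N7 -> N5
The empty set is not sufficient: P1 (N2 <- N1 -> N4 -> N7 -> N5) has no collider blocking it and no conditioned non-collider, so it is open.
Try {N1}:
  P1: blocked at fork node N1 ∈ conditioning set.
  P2: blocked at fork node N1 ∈ conditioning set.
  P3: blocked at fork node N1 ∈ conditioning set.
  P4: blocked at fork node N1 ∈ conditioning set.
  P5: blocked at fork node N1 ∈ conditioning set.
  P6: blocked at fork node N1 ∈ conditioning set.
  P7: blocked at fork node N1 ∈ conditioning set.
{N1} contains no descendant of N2 and blocks every backdoor path.
No other singleton works — e.g. {N4} leaves P5 open — so {N1} is the unique smallest valid adjustment set.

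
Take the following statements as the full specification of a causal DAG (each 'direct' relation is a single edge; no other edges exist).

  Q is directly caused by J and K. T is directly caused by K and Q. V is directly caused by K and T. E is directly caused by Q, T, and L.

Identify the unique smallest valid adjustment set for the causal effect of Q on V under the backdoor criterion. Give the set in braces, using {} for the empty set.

Variables eligible for adjustment (non-descendants of Q, excluding Q and V): {J, K, L}.
Backdoor paths from Q to V:
  P1: Q <- K -> T -> V
  P2: Q <- K -> V
The empty set is not sufficient: P1 (Q <- K -> T -> V) has no collider blocking it and no conditioned non-collider, so it is open.
Try {K}:
  P1: blocked at fork node K ∈ conditioning set.
  P2: blocked at fork node K ∈ conditioning set.
{K} contains no descendant of Q and blocks every backdoor path.
No other singleton works — e.g. {J} leaves P1 open — so {K} is the unique smallest valid adjustment set.

{K}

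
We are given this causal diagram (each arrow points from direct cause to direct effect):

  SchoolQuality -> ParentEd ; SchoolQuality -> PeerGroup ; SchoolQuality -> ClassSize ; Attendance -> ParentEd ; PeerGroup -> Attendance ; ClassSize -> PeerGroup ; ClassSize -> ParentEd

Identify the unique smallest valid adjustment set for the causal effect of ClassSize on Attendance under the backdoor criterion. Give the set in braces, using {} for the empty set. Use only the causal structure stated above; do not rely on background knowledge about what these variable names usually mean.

{SchoolQuality}

Variables eligible for adjustment (non-descendants of ClassSize, excluding ClassSize and Attendance): {SchoolQuality}.
Backdoor paths from ClassSize to Attendance:
  P1: ClassSize <- SchoolQuality -> PeerGroup -> Attendance
  P2: ClassSize <- SchoolQuality -> ParentEd <- Attendance
The empty set is not sufficient: P1 (ClassSize <- SchoolQuality -> PeerGroup -> Attendance) has no collider blocking it and no conditioned non-collider, so it is open.
Try {SchoolQuality}:
  P1: blocked at fork node SchoolQuality ∈ conditioning set.
  P2: blocked at fork node SchoolQuality ∈ conditioning set.
{SchoolQuality} contains no descendant of ClassSize and blocks every backdoor path.
{SchoolQuality} is the unique smallest valid adjustment set.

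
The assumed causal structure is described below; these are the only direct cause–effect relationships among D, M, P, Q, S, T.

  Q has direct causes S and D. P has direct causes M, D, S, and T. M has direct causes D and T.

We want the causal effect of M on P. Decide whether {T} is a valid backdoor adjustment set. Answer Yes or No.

Backdoor paths from M to P (paths whose first edge points into M):
  P1: M <- T -> P
  P2: M <- D -> Q <- S -> P
  P3: M <- D -> P
Condition 1 (no descendant of M in the set): holds — descendants of M are {P}; none are in {T}.
Condition 2 (every backdoor path blocked by {T}):
  P1: blocked at fork node T ∈ conditioning set.
  P2: blocked at collider Q (neither it nor any descendant is in the conditioning set).
  P3: open — no interior node is in the conditioning set.
{T} does not satisfy the backdoor criterion.

No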